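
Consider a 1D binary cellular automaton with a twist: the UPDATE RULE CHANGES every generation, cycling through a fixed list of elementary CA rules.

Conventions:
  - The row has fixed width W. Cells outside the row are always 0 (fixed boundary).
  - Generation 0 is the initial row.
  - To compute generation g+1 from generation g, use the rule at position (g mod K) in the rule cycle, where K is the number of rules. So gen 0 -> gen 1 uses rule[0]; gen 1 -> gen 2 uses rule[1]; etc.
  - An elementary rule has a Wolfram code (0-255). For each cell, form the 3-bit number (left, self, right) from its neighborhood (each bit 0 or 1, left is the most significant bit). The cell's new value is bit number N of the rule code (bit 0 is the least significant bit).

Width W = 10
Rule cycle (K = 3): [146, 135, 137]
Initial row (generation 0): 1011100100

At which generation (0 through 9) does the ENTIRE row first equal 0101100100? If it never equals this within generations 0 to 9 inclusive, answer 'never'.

Gen 0: 1011100100
Gen 1 (rule 146): 0001011010
Gen 2 (rule 135): 1111000010
Gen 3 (rule 137): 1110011000
Gen 4 (rule 146): 0101100100
Gen 5 (rule 135): 1100001101
Gen 6 (rule 137): 1001101000
Gen 7 (rule 146): 0110000100
Gen 8 (rule 135): 1000111101
Gen 9 (rule 137): 0010111000

Answer: 4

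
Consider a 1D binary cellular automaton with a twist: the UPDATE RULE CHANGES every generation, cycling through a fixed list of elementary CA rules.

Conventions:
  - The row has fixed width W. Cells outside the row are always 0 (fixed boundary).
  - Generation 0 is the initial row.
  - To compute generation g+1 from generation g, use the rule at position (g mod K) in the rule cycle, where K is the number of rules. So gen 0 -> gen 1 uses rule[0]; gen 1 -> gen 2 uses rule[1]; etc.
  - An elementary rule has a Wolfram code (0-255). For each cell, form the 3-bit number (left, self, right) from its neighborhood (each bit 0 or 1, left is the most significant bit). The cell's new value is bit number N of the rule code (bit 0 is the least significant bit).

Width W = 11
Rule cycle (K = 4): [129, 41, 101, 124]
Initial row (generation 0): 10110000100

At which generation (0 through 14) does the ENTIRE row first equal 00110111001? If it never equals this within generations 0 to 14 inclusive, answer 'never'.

Answer: never

Derivation:
Gen 0: 10110000100
Gen 1 (rule 129): 00000110001
Gen 2 (rule 41): 11110100100
Gen 3 (rule 101): 00011100101
Gen 4 (rule 124): 00010110111
Gen 5 (rule 129): 11000000010
Gen 6 (rule 41): 10011111000
Gen 7 (rule 101): 10000001011
Gen 8 (rule 124): 11000001111
Gen 9 (rule 129): 00011100110
Gen 10 (rule 41): 11010000100
Gen 11 (rule 101): 01110110101
Gen 12 (rule 124): 01011111111
Gen 13 (rule 129): 00001111110
Gen 14 (rule 41): 11101000000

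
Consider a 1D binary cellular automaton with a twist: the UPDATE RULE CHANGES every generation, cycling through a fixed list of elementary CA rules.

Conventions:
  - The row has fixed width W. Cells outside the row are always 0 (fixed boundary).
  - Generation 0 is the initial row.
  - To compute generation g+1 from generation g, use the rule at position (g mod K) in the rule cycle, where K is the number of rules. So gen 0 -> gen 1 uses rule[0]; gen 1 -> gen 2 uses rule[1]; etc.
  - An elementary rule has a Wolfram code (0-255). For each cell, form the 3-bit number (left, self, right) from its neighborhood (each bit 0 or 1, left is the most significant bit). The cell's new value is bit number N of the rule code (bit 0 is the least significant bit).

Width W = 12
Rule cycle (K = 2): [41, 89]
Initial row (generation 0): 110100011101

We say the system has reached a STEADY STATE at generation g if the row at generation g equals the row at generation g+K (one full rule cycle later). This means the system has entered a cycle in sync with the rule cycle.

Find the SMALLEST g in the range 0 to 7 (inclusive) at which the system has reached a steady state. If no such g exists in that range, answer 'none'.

Answer: none

Derivation:
Gen 0: 110100011101
Gen 1 (rule 41): 101001010010
Gen 2 (rule 89): 000100001001
Gen 3 (rule 41): 110001100000
Gen 4 (rule 89): 111101111111
Gen 5 (rule 41): 100011000000
Gen 6 (rule 89): 011011111111
Gen 7 (rule 41): 010110000000
Gen 8 (rule 89): 000111111111
Gen 9 (rule 41): 110100000000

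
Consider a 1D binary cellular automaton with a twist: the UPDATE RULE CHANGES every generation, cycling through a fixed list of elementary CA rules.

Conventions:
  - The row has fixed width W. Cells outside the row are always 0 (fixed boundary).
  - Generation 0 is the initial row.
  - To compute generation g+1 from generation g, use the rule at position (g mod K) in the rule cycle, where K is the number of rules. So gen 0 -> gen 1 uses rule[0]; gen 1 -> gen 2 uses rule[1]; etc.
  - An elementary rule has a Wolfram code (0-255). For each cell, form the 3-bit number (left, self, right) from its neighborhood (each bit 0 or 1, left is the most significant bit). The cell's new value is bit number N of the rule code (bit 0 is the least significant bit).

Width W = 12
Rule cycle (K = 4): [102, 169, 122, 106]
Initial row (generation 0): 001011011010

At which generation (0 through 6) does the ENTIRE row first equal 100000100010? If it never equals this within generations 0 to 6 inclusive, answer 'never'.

Answer: 5

Derivation:
Gen 0: 001011011010
Gen 1 (rule 102): 011101101110
Gen 2 (rule 169): 011011011100
Gen 3 (rule 122): 111111110110
Gen 4 (rule 106): 100000011110
Gen 5 (rule 102): 100000100010
Gen 6 (rule 169): 001110001000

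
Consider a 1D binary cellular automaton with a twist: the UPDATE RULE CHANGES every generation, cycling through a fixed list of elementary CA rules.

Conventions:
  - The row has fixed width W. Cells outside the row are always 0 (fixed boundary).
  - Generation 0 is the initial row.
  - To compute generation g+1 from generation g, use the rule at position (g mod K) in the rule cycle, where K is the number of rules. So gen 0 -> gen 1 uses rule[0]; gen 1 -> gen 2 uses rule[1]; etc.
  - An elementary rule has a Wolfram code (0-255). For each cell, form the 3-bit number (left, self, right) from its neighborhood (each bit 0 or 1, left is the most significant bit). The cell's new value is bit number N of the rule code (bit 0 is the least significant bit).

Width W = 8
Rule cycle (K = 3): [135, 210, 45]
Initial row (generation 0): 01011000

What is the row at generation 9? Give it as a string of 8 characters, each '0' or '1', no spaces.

Answer: 01001001

Derivation:
Gen 0: 01011000
Gen 1 (rule 135): 11000011
Gen 2 (rule 210): 01100101
Gen 3 (rule 45): 01000111
Gen 4 (rule 135): 11011010
Gen 5 (rule 210): 01001001
Gen 6 (rule 45): 01001001
Gen 7 (rule 135): 11011011
Gen 8 (rule 210): 01001001
Gen 9 (rule 45): 01001001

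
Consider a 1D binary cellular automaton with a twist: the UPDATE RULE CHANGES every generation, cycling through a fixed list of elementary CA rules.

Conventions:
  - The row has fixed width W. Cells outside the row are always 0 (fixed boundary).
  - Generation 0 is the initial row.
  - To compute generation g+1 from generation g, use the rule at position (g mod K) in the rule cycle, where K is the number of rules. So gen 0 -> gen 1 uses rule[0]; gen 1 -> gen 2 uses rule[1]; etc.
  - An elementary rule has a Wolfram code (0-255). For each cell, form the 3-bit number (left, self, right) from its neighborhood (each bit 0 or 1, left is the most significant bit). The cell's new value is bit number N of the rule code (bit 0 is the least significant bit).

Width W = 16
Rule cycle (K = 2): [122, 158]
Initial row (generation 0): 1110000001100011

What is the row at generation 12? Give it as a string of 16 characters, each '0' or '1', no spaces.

Gen 0: 1110000001100011
Gen 1 (rule 122): 1011000011110111
Gen 2 (rule 158): 1010100111100110
Gen 3 (rule 122): 0101011100111111
Gen 4 (rule 158): 1101011011111110
Gen 5 (rule 122): 1110111110000011
Gen 6 (rule 158): 1100111101000110
Gen 7 (rule 122): 1111100110101111
Gen 8 (rule 158): 1111011100101110
Gen 9 (rule 122): 1001110111011011
Gen 10 (rule 158): 1111100110010010
Gen 11 (rule 122): 1000111111101101
Gen 12 (rule 158): 1101111111001001

Answer: 1101111111001001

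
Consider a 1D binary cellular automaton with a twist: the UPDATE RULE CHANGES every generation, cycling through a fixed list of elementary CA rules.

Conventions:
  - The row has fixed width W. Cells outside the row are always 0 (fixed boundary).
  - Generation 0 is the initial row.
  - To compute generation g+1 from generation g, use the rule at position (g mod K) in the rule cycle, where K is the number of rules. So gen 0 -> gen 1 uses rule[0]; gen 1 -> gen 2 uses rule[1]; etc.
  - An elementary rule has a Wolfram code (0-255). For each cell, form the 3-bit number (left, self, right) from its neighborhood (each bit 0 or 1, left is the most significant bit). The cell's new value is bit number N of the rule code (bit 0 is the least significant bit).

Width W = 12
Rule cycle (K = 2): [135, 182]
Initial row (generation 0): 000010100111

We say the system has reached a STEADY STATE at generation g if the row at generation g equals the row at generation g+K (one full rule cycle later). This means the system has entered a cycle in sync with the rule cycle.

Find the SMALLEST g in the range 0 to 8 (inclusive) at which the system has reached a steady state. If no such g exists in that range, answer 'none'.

Gen 0: 000010100111
Gen 1 (rule 135): 111110101010
Gen 2 (rule 182): 011101111111
Gen 3 (rule 135): 101000111110
Gen 4 (rule 182): 111101011101
Gen 5 (rule 135): 011001001001
Gen 6 (rule 182): 100111111111
Gen 7 (rule 135): 101011111110
Gen 8 (rule 182): 111101111101
Gen 9 (rule 135): 011000111001
Gen 10 (rule 182): 100101010111

Answer: none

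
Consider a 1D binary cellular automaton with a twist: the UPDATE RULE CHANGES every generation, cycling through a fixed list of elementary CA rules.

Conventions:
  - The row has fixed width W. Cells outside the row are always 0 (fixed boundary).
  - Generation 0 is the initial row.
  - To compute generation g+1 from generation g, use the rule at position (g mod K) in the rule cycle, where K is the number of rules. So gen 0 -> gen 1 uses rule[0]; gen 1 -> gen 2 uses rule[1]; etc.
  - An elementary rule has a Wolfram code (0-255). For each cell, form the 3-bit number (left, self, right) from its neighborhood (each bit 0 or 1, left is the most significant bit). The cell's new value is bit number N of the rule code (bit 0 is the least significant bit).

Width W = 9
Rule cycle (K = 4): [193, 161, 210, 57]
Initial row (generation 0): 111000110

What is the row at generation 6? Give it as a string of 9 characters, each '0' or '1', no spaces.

Gen 0: 111000110
Gen 1 (rule 193): 011010010
Gen 2 (rule 161): 000100000
Gen 3 (rule 210): 001010000
Gen 4 (rule 57): 100101111
Gen 5 (rule 193): 000000111
Gen 6 (rule 161): 111110010

Answer: 111110010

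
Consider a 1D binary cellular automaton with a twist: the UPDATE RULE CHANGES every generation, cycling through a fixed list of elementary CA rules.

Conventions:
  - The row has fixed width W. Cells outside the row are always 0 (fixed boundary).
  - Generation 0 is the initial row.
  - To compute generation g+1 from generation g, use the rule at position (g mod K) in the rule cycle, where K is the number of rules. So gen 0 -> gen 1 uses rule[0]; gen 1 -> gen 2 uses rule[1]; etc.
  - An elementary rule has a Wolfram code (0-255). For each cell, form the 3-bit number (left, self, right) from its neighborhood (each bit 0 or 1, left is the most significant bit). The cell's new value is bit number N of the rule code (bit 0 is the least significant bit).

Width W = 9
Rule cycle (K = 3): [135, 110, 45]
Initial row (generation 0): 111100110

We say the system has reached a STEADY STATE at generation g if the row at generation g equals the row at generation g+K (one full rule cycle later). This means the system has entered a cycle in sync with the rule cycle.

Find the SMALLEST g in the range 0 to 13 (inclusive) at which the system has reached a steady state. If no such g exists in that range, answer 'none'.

Answer: 7

Derivation:
Gen 0: 111100110
Gen 1 (rule 135): 011001000
Gen 2 (rule 110): 111011000
Gen 3 (rule 45): 100110011
Gen 4 (rule 135): 101000100
Gen 5 (rule 110): 111001100
Gen 6 (rule 45): 100001001
Gen 7 (rule 135): 101111011
Gen 8 (rule 110): 111001111
Gen 9 (rule 45): 100001000
Gen 10 (rule 135): 101111011
Gen 11 (rule 110): 111001111
Gen 12 (rule 45): 100001000
Gen 13 (rule 135): 101111011
Gen 14 (rule 110): 111001111
Gen 15 (rule 45): 100001000
Gen 16 (rule 135): 101111011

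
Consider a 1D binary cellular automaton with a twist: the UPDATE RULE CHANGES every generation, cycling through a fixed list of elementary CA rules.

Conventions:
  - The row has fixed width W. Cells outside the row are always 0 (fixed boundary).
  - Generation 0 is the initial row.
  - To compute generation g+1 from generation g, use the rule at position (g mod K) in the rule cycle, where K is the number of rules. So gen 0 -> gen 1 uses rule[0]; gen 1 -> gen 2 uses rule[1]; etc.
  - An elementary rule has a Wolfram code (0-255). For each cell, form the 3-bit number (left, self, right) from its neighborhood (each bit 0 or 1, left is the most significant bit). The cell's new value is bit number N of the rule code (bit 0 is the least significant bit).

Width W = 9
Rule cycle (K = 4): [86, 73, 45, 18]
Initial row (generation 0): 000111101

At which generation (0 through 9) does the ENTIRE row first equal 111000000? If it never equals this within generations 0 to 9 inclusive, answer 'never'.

Gen 0: 000111101
Gen 1 (rule 86): 001000101
Gen 2 (rule 73): 100010000
Gen 3 (rule 45): 101010111
Gen 4 (rule 18): 000000000
Gen 5 (rule 86): 000000000
Gen 6 (rule 73): 111111111
Gen 7 (rule 45): 100000000
Gen 8 (rule 18): 010000000
Gen 9 (rule 86): 111000000

Answer: 9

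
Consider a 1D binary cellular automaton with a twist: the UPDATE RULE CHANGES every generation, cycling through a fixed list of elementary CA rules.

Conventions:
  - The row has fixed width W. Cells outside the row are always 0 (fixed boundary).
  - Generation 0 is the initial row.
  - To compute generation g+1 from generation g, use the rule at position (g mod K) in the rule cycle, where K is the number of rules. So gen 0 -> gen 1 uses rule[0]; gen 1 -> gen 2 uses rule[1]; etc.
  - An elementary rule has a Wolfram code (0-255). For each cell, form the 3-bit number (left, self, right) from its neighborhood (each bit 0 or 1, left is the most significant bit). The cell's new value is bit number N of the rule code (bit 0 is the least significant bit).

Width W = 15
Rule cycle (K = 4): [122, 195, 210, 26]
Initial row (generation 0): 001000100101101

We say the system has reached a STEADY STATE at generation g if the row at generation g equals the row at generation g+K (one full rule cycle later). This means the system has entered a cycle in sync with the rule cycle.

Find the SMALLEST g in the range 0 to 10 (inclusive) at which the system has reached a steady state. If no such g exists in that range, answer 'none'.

Answer: none

Derivation:
Gen 0: 001000100101101
Gen 1 (rule 122): 010101011011110
Gen 2 (rule 195): 100000001001110
Gen 3 (rule 210): 010000010110111
Gen 4 (rule 26): 101000100100100
Gen 5 (rule 122): 010101011011010
Gen 6 (rule 195): 100000001001000
Gen 7 (rule 210): 010000010110100
Gen 8 (rule 26): 101000100100010
Gen 9 (rule 122): 010101011010101
Gen 10 (rule 195): 100000001000000
Gen 11 (rule 210): 010000010100000
Gen 12 (rule 26): 101000100010000
Gen 13 (rule 122): 010101010101000
Gen 14 (rule 195): 100000000000011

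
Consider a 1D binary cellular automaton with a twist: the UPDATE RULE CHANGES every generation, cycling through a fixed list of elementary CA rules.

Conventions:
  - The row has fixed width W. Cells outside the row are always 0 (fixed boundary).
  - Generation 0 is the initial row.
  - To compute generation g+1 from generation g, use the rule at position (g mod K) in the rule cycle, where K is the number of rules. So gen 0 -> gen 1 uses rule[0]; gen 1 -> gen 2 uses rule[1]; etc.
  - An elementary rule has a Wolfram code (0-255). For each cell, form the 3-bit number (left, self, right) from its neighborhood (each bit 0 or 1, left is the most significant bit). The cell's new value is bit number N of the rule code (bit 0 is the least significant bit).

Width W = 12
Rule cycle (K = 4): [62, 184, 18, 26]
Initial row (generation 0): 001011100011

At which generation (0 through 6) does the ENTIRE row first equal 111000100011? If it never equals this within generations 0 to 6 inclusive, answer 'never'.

Gen 0: 001011100011
Gen 1 (rule 62): 011110010110
Gen 2 (rule 184): 011101001101
Gen 3 (rule 18): 100000110000
Gen 4 (rule 26): 010001101000
Gen 5 (rule 62): 111011011100
Gen 6 (rule 184): 110110111010

Answer: never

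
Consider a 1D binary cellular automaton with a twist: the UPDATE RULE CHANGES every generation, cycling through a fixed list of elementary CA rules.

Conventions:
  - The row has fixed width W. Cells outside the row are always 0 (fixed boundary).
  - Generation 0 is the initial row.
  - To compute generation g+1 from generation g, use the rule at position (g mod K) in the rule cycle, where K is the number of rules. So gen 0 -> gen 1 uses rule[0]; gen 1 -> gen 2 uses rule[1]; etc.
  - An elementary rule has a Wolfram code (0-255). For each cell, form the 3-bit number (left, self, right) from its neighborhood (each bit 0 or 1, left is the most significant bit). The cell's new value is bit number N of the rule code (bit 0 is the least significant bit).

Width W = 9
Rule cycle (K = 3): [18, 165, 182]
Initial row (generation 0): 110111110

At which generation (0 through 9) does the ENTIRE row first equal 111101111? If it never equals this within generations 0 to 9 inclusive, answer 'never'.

Gen 0: 110111110
Gen 1 (rule 18): 000000001
Gen 2 (rule 165): 111111101
Gen 3 (rule 182): 011111011
Gen 4 (rule 18): 100000000
Gen 5 (rule 165): 101111111
Gen 6 (rule 182): 110111110
Gen 7 (rule 18): 000000001
Gen 8 (rule 165): 111111101
Gen 9 (rule 182): 011111011

Answer: never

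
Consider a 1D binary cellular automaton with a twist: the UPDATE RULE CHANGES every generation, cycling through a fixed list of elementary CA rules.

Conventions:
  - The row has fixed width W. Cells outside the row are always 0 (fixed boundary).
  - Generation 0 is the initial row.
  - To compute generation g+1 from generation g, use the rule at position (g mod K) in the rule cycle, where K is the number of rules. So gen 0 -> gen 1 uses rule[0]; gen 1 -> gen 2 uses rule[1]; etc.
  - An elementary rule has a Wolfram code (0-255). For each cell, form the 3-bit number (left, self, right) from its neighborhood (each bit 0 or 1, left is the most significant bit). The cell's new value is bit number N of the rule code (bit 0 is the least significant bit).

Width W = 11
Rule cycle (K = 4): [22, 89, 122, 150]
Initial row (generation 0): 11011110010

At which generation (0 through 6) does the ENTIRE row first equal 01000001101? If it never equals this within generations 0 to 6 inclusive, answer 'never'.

Answer: never

Derivation:
Gen 0: 11011110010
Gen 1 (rule 22): 00000001111
Gen 2 (rule 89): 11111101001
Gen 3 (rule 122): 10000110110
Gen 4 (rule 150): 11001000001
Gen 5 (rule 22): 00111100011
Gen 6 (rule 89): 10100111011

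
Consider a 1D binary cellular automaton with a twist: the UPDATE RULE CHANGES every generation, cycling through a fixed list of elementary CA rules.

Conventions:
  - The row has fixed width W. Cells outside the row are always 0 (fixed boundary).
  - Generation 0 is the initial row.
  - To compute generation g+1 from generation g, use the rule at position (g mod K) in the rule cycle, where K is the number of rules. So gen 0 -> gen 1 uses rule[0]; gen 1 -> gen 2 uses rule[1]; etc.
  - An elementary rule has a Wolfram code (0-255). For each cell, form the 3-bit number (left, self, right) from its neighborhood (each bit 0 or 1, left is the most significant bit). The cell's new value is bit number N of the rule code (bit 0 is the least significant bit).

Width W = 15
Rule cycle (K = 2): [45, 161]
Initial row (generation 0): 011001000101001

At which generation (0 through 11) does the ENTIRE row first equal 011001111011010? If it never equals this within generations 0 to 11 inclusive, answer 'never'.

Answer: never

Derivation:
Gen 0: 011001000101001
Gen 1 (rule 45): 010001010111001
Gen 2 (rule 161): 000100101010000
Gen 3 (rule 45): 110100111110111
Gen 4 (rule 161): 001000011101010
Gen 5 (rule 45): 101011010011110
Gen 6 (rule 161): 010100100001100
Gen 7 (rule 45): 011100101101001
Gen 8 (rule 161): 001000010010000
Gen 9 (rule 45): 101011010010111
Gen 10 (rule 161): 010100100001010
Gen 11 (rule 45): 011100101101110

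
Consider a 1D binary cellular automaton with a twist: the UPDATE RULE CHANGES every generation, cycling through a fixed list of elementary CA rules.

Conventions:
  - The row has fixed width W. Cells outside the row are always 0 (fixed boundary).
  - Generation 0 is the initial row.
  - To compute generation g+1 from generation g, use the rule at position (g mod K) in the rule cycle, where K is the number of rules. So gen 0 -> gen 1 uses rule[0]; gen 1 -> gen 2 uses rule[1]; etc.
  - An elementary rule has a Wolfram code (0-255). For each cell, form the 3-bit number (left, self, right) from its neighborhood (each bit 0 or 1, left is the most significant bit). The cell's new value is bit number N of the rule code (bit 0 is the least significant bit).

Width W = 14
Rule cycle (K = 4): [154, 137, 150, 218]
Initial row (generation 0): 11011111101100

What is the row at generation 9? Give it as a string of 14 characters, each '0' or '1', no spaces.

Gen 0: 11011111101100
Gen 1 (rule 154): 10011111001010
Gen 2 (rule 137): 00011110000000
Gen 3 (rule 150): 00101101000000
Gen 4 (rule 218): 01001100100000
Gen 5 (rule 154): 10111011010000
Gen 6 (rule 137): 00110010000111
Gen 7 (rule 150): 01001111001010
Gen 8 (rule 218): 10111111110001
Gen 9 (rule 154): 00111111101010

Answer: 00111111101010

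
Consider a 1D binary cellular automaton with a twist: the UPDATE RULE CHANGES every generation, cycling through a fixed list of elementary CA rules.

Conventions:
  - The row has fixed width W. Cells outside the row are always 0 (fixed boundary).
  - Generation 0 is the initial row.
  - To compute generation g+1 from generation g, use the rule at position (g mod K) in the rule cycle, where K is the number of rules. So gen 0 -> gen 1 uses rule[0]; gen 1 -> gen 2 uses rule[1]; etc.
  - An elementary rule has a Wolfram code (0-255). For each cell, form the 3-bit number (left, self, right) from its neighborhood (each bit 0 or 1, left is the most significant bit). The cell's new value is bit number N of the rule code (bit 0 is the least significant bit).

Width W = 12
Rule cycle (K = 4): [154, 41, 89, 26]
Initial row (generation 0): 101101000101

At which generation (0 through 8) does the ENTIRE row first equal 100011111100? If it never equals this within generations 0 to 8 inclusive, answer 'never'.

Answer: never

Derivation:
Gen 0: 101101000101
Gen 1 (rule 154): 001000101000
Gen 2 (rule 41): 100010010011
Gen 3 (rule 89): 011001001011
Gen 4 (rule 26): 110110110010
Gen 5 (rule 154): 100100101101
Gen 6 (rule 41): 000000011010
Gen 7 (rule 89): 111111011001
Gen 8 (rule 26): 100000010110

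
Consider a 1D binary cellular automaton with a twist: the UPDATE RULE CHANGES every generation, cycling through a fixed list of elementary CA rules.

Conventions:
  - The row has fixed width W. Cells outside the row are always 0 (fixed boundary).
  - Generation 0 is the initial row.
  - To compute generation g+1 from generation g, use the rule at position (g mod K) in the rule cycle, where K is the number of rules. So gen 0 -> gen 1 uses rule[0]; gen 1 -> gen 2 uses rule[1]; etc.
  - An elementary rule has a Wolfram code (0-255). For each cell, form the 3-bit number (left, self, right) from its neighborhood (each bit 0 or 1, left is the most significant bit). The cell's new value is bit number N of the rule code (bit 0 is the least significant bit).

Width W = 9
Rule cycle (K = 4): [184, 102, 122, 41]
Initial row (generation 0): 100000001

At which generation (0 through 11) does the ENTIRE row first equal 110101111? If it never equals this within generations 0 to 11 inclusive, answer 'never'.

Gen 0: 100000001
Gen 1 (rule 184): 010000000
Gen 2 (rule 102): 110000000
Gen 3 (rule 122): 111000000
Gen 4 (rule 41): 100011111
Gen 5 (rule 184): 010011110
Gen 6 (rule 102): 110100010
Gen 7 (rule 122): 111010101
Gen 8 (rule 41): 100101010
Gen 9 (rule 184): 010010101
Gen 10 (rule 102): 110111111
Gen 11 (rule 122): 111100001

Answer: never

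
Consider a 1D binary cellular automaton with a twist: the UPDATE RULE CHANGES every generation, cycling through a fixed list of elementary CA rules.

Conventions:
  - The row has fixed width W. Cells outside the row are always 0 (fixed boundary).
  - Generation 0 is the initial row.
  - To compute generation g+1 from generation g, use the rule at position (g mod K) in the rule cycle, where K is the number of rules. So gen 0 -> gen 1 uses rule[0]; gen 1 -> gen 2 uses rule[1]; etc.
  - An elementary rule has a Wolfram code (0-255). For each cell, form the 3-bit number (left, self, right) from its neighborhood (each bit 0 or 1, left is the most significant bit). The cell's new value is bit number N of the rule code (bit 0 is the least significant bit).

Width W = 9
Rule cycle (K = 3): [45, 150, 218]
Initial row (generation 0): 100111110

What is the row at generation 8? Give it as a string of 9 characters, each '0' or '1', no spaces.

Gen 0: 100111110
Gen 1 (rule 45): 100100000
Gen 2 (rule 150): 111110000
Gen 3 (rule 218): 111111000
Gen 4 (rule 45): 100000011
Gen 5 (rule 150): 110000100
Gen 6 (rule 218): 111001010
Gen 7 (rule 45): 100001110
Gen 8 (rule 150): 110010101

Answer: 110010101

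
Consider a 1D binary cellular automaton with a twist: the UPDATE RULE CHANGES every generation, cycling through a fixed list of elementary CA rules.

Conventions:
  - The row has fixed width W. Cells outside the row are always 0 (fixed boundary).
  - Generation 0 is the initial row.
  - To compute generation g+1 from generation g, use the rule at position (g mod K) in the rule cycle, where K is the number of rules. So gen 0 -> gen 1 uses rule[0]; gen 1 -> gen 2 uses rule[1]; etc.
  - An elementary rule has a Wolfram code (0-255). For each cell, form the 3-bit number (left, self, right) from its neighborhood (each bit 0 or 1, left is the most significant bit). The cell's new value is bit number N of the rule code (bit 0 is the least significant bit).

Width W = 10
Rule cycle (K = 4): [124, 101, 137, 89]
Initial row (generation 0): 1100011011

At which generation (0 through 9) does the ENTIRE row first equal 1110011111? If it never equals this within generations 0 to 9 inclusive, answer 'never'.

Answer: 1

Derivation:
Gen 0: 1100011011
Gen 1 (rule 124): 1110011111
Gen 2 (rule 101): 0010000001
Gen 3 (rule 137): 1000111100
Gen 4 (rule 89): 0110100111
Gen 5 (rule 124): 0111110101
Gen 6 (rule 101): 0000011111
Gen 7 (rule 137): 1111011110
Gen 8 (rule 89): 1001010011
Gen 9 (rule 124): 1101111011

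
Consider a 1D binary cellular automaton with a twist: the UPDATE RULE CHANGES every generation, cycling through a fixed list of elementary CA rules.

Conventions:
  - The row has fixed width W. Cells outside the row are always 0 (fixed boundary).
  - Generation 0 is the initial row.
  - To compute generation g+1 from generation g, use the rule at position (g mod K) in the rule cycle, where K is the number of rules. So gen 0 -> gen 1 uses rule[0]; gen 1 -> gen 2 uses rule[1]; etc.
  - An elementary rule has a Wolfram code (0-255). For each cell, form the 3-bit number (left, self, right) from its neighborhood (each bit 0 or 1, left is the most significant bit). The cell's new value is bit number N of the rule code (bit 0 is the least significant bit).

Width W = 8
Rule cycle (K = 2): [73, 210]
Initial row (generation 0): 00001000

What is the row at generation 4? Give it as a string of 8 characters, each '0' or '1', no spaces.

Answer: 10001000

Derivation:
Gen 0: 00001000
Gen 1 (rule 73): 11100011
Gen 2 (rule 210): 01110101
Gen 3 (rule 73): 01010000
Gen 4 (rule 210): 10001000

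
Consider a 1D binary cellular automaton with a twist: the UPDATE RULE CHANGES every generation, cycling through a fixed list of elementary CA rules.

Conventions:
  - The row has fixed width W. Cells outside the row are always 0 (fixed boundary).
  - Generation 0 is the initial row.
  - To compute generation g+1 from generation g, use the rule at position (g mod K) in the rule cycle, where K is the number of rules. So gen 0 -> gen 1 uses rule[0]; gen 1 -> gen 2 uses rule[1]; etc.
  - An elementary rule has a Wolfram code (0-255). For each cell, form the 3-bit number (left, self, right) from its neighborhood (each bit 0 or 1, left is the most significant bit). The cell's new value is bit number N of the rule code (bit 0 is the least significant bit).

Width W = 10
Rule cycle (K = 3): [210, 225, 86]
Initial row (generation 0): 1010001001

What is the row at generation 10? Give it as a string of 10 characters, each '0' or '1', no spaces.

Answer: 1011011000

Derivation:
Gen 0: 1010001001
Gen 1 (rule 210): 0001010110
Gen 2 (rule 225): 1100101010
Gen 3 (rule 86): 0111101011
Gen 4 (rule 210): 1011100001
Gen 5 (rule 225): 0101101100
Gen 6 (rule 86): 1100100110
Gen 7 (rule 210): 0111011011
Gen 8 (rule 225): 0011101101
Gen 9 (rule 86): 0100100101
Gen 10 (rule 210): 1011011000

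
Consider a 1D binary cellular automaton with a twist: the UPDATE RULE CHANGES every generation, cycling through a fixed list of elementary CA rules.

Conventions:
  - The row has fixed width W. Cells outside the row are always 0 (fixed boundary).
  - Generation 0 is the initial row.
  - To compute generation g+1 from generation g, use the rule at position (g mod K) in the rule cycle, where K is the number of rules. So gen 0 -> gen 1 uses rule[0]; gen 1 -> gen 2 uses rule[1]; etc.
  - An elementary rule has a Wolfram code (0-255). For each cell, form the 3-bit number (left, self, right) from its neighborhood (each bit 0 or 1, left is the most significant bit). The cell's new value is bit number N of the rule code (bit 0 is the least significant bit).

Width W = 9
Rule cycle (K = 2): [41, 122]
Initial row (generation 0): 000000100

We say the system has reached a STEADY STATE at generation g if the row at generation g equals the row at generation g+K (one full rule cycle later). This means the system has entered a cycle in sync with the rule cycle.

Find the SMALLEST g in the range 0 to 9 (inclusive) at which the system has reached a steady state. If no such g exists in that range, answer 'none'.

Answer: 3

Derivation:
Gen 0: 000000100
Gen 1 (rule 41): 111110001
Gen 2 (rule 122): 100011010
Gen 3 (rule 41): 001010100
Gen 4 (rule 122): 010101010
Gen 5 (rule 41): 001010100
Gen 6 (rule 122): 010101010
Gen 7 (rule 41): 001010100
Gen 8 (rule 122): 010101010
Gen 9 (rule 41): 001010100
Gen 10 (rule 122): 010101010
Gen 11 (rule 41): 001010100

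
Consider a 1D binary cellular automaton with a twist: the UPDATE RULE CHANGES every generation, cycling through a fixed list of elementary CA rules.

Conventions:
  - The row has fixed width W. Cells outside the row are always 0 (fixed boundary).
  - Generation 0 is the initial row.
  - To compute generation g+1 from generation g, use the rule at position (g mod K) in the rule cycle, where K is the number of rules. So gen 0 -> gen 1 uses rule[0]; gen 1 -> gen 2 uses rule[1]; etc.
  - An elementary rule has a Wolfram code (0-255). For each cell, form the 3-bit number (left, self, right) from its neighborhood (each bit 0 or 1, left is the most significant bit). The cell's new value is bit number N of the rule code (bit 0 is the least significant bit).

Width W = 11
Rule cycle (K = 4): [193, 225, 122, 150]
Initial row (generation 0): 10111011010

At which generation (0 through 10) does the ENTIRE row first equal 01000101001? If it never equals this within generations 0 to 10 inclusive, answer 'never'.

Gen 0: 10111011010
Gen 1 (rule 193): 00011001000
Gen 2 (rule 225): 11001000011
Gen 3 (rule 122): 11110100111
Gen 4 (rule 150): 01100111010
Gen 5 (rule 193): 00100011000
Gen 6 (rule 225): 10001001011
Gen 7 (rule 122): 01010110111
Gen 8 (rule 150): 11010000010
Gen 9 (rule 193): 01000111000
Gen 10 (rule 225): 00010011011

Answer: never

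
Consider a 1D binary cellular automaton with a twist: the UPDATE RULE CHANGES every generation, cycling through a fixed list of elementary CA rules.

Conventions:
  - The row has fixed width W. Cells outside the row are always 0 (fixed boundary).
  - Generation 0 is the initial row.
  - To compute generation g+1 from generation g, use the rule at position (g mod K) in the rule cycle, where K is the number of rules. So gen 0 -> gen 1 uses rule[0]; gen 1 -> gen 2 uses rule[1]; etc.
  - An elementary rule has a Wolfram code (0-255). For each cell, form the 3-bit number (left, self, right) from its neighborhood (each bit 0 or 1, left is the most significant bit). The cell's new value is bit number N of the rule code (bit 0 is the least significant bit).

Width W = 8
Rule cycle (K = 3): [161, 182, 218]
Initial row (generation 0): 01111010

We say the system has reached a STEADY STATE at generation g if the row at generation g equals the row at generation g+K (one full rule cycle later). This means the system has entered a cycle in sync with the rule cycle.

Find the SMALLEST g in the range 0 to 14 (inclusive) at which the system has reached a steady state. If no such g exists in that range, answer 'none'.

Answer: none

Derivation:
Gen 0: 01111010
Gen 1 (rule 161): 00110100
Gen 2 (rule 182): 01001110
Gen 3 (rule 218): 10111111
Gen 4 (rule 161): 01011110
Gen 5 (rule 182): 11101101
Gen 6 (rule 218): 11101100
Gen 7 (rule 161): 01010001
Gen 8 (rule 182): 11111011
Gen 9 (rule 218): 11111011
Gen 10 (rule 161): 01110100
Gen 11 (rule 182): 10101110
Gen 12 (rule 218): 00001111
Gen 13 (rule 161): 11100110
Gen 14 (rule 182): 01011001
Gen 15 (rule 218): 10011110
Gen 16 (rule 161): 00001100
Gen 17 (rule 182): 00010010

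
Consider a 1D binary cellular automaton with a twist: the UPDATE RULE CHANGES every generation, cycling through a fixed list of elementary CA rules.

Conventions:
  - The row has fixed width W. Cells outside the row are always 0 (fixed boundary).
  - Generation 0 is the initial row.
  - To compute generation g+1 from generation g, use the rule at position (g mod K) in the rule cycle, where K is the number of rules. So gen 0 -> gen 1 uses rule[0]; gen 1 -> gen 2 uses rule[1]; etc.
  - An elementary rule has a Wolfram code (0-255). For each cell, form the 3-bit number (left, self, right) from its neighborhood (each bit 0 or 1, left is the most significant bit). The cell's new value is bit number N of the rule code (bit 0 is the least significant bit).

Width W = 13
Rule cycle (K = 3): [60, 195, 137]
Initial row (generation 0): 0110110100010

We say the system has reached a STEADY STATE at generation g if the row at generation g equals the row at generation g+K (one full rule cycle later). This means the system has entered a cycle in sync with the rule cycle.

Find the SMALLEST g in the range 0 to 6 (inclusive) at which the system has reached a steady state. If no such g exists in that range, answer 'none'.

Answer: none

Derivation:
Gen 0: 0110110100010
Gen 1 (rule 60): 0101101110011
Gen 2 (rule 195): 1000100110101
Gen 3 (rule 137): 0010000100000
Gen 4 (rule 60): 0011000110000
Gen 5 (rule 195): 1101011010111
Gen 6 (rule 137): 1000010000110
Gen 7 (rule 60): 1100011000101
Gen 8 (rule 195): 0101101011000
Gen 9 (rule 137): 0001000010011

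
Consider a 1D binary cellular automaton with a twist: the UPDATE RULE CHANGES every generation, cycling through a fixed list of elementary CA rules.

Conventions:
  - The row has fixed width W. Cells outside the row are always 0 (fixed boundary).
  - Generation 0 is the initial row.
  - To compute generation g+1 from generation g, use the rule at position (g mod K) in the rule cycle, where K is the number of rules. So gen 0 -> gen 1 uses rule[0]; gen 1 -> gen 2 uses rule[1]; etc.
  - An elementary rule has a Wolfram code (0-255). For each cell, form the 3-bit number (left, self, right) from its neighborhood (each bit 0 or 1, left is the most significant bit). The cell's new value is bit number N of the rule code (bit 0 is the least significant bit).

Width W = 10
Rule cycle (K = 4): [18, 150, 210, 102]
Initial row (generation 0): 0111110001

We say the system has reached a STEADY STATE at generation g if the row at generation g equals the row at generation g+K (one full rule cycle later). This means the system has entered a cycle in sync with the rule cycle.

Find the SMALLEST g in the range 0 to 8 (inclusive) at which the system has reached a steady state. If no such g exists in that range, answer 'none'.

Gen 0: 0111110001
Gen 1 (rule 18): 1000001010
Gen 2 (rule 150): 1100011011
Gen 3 (rule 210): 0110101001
Gen 4 (rule 102): 1011111011
Gen 5 (rule 18): 0000000000
Gen 6 (rule 150): 0000000000
Gen 7 (rule 210): 0000000000
Gen 8 (rule 102): 0000000000
Gen 9 (rule 18): 0000000000
Gen 10 (rule 150): 0000000000
Gen 11 (rule 210): 0000000000
Gen 12 (rule 102): 0000000000

Answer: 5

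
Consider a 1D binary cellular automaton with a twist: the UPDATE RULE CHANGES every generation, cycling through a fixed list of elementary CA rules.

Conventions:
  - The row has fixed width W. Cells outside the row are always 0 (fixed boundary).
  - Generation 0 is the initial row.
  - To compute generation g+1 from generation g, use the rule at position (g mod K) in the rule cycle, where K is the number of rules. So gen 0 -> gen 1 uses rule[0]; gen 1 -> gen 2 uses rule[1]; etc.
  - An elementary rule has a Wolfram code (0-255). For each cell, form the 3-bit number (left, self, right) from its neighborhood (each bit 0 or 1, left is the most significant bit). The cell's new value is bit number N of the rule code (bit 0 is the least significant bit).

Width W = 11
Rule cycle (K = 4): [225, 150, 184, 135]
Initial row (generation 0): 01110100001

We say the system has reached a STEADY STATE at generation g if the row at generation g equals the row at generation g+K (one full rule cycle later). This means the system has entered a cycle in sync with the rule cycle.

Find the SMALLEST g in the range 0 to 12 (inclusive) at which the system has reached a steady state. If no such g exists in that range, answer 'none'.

Gen 0: 01110100001
Gen 1 (rule 225): 00111001100
Gen 2 (rule 150): 01010110010
Gen 3 (rule 184): 00101101001
Gen 4 (rule 135): 11100001011
Gen 5 (rule 225): 01101100101
Gen 6 (rule 150): 10000011101
Gen 7 (rule 184): 01000011010
Gen 8 (rule 135): 11011100010
Gen 9 (rule 225): 01101101000
Gen 10 (rule 150): 10000001100
Gen 11 (rule 184): 01000001010
Gen 12 (rule 135): 11011111010
Gen 13 (rule 225): 01101111100
Gen 14 (rule 150): 10000111010
Gen 15 (rule 184): 01000110101
Gen 16 (rule 135): 11011000101

Answer: none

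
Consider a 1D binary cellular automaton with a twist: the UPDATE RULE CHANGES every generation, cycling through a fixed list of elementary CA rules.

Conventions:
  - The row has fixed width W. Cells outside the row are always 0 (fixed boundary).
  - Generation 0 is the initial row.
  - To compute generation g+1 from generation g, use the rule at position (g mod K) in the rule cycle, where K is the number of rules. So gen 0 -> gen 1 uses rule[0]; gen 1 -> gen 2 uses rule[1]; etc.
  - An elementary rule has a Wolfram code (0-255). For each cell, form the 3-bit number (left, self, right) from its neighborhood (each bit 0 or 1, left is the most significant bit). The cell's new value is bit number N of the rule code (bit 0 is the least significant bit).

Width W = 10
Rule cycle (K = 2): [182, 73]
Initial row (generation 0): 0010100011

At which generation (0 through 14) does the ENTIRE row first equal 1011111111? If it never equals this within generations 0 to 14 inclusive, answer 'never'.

Gen 0: 0010100011
Gen 1 (rule 182): 0111110100
Gen 2 (rule 73): 0100010001
Gen 3 (rule 182): 1110111011
Gen 4 (rule 73): 1010101011
Gen 5 (rule 182): 1111111100
Gen 6 (rule 73): 1000000101
Gen 7 (rule 182): 1100001111
Gen 8 (rule 73): 1101101001
Gen 9 (rule 182): 0010011111
Gen 10 (rule 73): 1000010001
Gen 11 (rule 182): 1100111011
Gen 12 (rule 73): 1100101011
Gen 13 (rule 182): 0011111100
Gen 14 (rule 73): 1010000101

Answer: never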